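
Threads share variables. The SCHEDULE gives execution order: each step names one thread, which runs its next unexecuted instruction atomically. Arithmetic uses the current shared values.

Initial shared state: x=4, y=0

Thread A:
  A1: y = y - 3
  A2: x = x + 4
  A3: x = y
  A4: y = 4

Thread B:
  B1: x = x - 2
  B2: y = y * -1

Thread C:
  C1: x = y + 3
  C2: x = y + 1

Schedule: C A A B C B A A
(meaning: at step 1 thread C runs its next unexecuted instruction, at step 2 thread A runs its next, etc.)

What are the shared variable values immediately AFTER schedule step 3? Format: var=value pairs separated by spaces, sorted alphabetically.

Step 1: thread C executes C1 (x = y + 3). Shared: x=3 y=0. PCs: A@0 B@0 C@1
Step 2: thread A executes A1 (y = y - 3). Shared: x=3 y=-3. PCs: A@1 B@0 C@1
Step 3: thread A executes A2 (x = x + 4). Shared: x=7 y=-3. PCs: A@2 B@0 C@1

Answer: x=7 y=-3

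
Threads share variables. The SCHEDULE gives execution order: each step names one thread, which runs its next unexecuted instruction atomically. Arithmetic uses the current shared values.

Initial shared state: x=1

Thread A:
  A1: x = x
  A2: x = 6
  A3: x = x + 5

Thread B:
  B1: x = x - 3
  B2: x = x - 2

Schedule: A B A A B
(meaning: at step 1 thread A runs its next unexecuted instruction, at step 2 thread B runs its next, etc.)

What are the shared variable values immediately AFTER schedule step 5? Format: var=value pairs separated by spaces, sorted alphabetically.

Answer: x=9

Derivation:
Step 1: thread A executes A1 (x = x). Shared: x=1. PCs: A@1 B@0
Step 2: thread B executes B1 (x = x - 3). Shared: x=-2. PCs: A@1 B@1
Step 3: thread A executes A2 (x = 6). Shared: x=6. PCs: A@2 B@1
Step 4: thread A executes A3 (x = x + 5). Shared: x=11. PCs: A@3 B@1
Step 5: thread B executes B2 (x = x - 2). Shared: x=9. PCs: A@3 B@2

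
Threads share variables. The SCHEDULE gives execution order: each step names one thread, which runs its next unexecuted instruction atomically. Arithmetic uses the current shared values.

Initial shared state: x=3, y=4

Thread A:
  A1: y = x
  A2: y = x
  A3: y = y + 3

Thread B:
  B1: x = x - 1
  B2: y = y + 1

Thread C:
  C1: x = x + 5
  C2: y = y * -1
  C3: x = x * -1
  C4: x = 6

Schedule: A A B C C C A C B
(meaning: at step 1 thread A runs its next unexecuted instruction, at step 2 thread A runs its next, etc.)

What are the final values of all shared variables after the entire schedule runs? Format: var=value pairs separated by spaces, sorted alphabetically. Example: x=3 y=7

Step 1: thread A executes A1 (y = x). Shared: x=3 y=3. PCs: A@1 B@0 C@0
Step 2: thread A executes A2 (y = x). Shared: x=3 y=3. PCs: A@2 B@0 C@0
Step 3: thread B executes B1 (x = x - 1). Shared: x=2 y=3. PCs: A@2 B@1 C@0
Step 4: thread C executes C1 (x = x + 5). Shared: x=7 y=3. PCs: A@2 B@1 C@1
Step 5: thread C executes C2 (y = y * -1). Shared: x=7 y=-3. PCs: A@2 B@1 C@2
Step 6: thread C executes C3 (x = x * -1). Shared: x=-7 y=-3. PCs: A@2 B@1 C@3
Step 7: thread A executes A3 (y = y + 3). Shared: x=-7 y=0. PCs: A@3 B@1 C@3
Step 8: thread C executes C4 (x = 6). Shared: x=6 y=0. PCs: A@3 B@1 C@4
Step 9: thread B executes B2 (y = y + 1). Shared: x=6 y=1. PCs: A@3 B@2 C@4

Answer: x=6 y=1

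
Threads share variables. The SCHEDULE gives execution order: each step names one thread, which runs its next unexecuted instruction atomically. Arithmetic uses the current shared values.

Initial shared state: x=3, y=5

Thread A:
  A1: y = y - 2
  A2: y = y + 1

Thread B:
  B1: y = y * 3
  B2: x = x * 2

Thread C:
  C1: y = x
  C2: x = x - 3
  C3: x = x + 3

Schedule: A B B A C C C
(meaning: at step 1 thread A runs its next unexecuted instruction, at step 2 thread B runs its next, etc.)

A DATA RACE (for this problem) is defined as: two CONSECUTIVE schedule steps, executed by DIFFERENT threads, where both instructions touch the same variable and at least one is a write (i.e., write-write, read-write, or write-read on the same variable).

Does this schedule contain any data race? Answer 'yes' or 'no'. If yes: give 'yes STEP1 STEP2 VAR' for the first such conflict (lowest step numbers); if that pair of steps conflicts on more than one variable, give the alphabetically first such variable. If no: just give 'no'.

Steps 1,2: A(y = y - 2) vs B(y = y * 3). RACE on y (W-W).
Steps 2,3: same thread (B). No race.
Steps 3,4: B(r=x,w=x) vs A(r=y,w=y). No conflict.
Steps 4,5: A(y = y + 1) vs C(y = x). RACE on y (W-W).
Steps 5,6: same thread (C). No race.
Steps 6,7: same thread (C). No race.
First conflict at steps 1,2.

Answer: yes 1 2 y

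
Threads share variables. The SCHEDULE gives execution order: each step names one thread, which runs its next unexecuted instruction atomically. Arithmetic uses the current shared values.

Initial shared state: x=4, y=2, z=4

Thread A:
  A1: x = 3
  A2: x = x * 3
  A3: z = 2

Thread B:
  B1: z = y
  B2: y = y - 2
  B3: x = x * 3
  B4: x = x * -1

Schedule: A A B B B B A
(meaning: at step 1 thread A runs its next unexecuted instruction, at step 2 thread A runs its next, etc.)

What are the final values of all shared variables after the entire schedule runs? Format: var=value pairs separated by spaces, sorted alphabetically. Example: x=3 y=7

Step 1: thread A executes A1 (x = 3). Shared: x=3 y=2 z=4. PCs: A@1 B@0
Step 2: thread A executes A2 (x = x * 3). Shared: x=9 y=2 z=4. PCs: A@2 B@0
Step 3: thread B executes B1 (z = y). Shared: x=9 y=2 z=2. PCs: A@2 B@1
Step 4: thread B executes B2 (y = y - 2). Shared: x=9 y=0 z=2. PCs: A@2 B@2
Step 5: thread B executes B3 (x = x * 3). Shared: x=27 y=0 z=2. PCs: A@2 B@3
Step 6: thread B executes B4 (x = x * -1). Shared: x=-27 y=0 z=2. PCs: A@2 B@4
Step 7: thread A executes A3 (z = 2). Shared: x=-27 y=0 z=2. PCs: A@3 B@4

Answer: x=-27 y=0 z=2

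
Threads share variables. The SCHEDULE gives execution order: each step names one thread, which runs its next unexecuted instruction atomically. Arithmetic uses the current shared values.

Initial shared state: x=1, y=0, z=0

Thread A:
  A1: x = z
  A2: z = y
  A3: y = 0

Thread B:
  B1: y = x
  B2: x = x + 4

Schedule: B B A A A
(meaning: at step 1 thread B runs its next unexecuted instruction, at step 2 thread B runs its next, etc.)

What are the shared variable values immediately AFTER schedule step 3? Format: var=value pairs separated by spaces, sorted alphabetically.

Step 1: thread B executes B1 (y = x). Shared: x=1 y=1 z=0. PCs: A@0 B@1
Step 2: thread B executes B2 (x = x + 4). Shared: x=5 y=1 z=0. PCs: A@0 B@2
Step 3: thread A executes A1 (x = z). Shared: x=0 y=1 z=0. PCs: A@1 B@2

Answer: x=0 y=1 z=0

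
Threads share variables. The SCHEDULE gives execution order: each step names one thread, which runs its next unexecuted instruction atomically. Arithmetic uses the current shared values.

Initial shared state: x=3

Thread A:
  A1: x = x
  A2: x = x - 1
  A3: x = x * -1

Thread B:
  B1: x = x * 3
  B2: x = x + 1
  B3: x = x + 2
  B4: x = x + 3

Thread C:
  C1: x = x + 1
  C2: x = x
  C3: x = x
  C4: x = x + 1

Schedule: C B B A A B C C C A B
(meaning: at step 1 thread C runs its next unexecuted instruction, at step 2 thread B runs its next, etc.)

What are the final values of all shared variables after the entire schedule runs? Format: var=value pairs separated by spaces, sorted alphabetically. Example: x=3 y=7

Step 1: thread C executes C1 (x = x + 1). Shared: x=4. PCs: A@0 B@0 C@1
Step 2: thread B executes B1 (x = x * 3). Shared: x=12. PCs: A@0 B@1 C@1
Step 3: thread B executes B2 (x = x + 1). Shared: x=13. PCs: A@0 B@2 C@1
Step 4: thread A executes A1 (x = x). Shared: x=13. PCs: A@1 B@2 C@1
Step 5: thread A executes A2 (x = x - 1). Shared: x=12. PCs: A@2 B@2 C@1
Step 6: thread B executes B3 (x = x + 2). Shared: x=14. PCs: A@2 B@3 C@1
Step 7: thread C executes C2 (x = x). Shared: x=14. PCs: A@2 B@3 C@2
Step 8: thread C executes C3 (x = x). Shared: x=14. PCs: A@2 B@3 C@3
Step 9: thread C executes C4 (x = x + 1). Shared: x=15. PCs: A@2 B@3 C@4
Step 10: thread A executes A3 (x = x * -1). Shared: x=-15. PCs: A@3 B@3 C@4
Step 11: thread B executes B4 (x = x + 3). Shared: x=-12. PCs: A@3 B@4 C@4

Answer: x=-12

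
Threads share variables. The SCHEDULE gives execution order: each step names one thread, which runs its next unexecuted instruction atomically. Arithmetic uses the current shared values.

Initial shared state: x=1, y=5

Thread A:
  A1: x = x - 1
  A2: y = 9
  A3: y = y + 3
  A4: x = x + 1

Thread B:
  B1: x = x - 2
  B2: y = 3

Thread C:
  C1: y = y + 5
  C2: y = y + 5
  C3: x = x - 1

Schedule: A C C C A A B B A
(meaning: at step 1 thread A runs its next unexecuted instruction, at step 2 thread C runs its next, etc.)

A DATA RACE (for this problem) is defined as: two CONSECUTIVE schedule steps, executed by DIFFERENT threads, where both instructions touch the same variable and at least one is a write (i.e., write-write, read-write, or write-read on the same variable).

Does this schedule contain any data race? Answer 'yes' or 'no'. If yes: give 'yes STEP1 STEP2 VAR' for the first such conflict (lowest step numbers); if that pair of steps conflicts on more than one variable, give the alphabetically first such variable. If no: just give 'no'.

Answer: no

Derivation:
Steps 1,2: A(r=x,w=x) vs C(r=y,w=y). No conflict.
Steps 2,3: same thread (C). No race.
Steps 3,4: same thread (C). No race.
Steps 4,5: C(r=x,w=x) vs A(r=-,w=y). No conflict.
Steps 5,6: same thread (A). No race.
Steps 6,7: A(r=y,w=y) vs B(r=x,w=x). No conflict.
Steps 7,8: same thread (B). No race.
Steps 8,9: B(r=-,w=y) vs A(r=x,w=x). No conflict.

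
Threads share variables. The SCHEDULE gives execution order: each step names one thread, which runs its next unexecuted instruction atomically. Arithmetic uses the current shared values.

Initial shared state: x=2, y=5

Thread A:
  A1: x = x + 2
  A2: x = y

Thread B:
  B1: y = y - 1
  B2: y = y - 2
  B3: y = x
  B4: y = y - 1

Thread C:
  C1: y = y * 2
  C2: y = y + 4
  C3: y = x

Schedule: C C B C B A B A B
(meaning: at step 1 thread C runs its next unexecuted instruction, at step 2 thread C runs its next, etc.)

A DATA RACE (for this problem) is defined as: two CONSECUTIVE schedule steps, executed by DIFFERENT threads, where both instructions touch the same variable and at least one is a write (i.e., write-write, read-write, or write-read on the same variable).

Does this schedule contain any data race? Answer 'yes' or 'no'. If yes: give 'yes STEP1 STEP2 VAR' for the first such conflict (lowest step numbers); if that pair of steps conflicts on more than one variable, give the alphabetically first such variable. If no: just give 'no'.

Answer: yes 2 3 y

Derivation:
Steps 1,2: same thread (C). No race.
Steps 2,3: C(y = y + 4) vs B(y = y - 1). RACE on y (W-W).
Steps 3,4: B(y = y - 1) vs C(y = x). RACE on y (W-W).
Steps 4,5: C(y = x) vs B(y = y - 2). RACE on y (W-W).
Steps 5,6: B(r=y,w=y) vs A(r=x,w=x). No conflict.
Steps 6,7: A(x = x + 2) vs B(y = x). RACE on x (W-R).
Steps 7,8: B(y = x) vs A(x = y). RACE on x (R-W), y (W-R). Multiple vars; alphabetically first is x.
Steps 8,9: A(x = y) vs B(y = y - 1). RACE on y (R-W).
First conflict at steps 2,3.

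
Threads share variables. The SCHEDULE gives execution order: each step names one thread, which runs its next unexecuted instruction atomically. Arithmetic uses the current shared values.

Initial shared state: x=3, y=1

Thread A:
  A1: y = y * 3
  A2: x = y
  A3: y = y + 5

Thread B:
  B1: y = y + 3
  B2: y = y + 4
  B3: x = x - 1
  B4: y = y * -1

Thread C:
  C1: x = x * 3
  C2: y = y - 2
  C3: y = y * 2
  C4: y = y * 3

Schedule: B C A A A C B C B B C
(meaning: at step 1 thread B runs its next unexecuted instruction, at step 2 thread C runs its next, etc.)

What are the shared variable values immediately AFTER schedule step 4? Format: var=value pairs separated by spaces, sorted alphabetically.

Answer: x=12 y=12

Derivation:
Step 1: thread B executes B1 (y = y + 3). Shared: x=3 y=4. PCs: A@0 B@1 C@0
Step 2: thread C executes C1 (x = x * 3). Shared: x=9 y=4. PCs: A@0 B@1 C@1
Step 3: thread A executes A1 (y = y * 3). Shared: x=9 y=12. PCs: A@1 B@1 C@1
Step 4: thread A executes A2 (x = y). Shared: x=12 y=12. PCs: A@2 B@1 C@1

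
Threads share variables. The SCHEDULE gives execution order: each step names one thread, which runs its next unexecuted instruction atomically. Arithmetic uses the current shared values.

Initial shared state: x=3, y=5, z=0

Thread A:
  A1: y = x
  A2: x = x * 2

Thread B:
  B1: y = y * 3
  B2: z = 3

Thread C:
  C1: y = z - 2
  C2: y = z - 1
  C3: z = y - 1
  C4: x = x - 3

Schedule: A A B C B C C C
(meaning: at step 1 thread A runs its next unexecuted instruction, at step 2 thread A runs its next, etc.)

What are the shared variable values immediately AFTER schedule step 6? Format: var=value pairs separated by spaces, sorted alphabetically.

Step 1: thread A executes A1 (y = x). Shared: x=3 y=3 z=0. PCs: A@1 B@0 C@0
Step 2: thread A executes A2 (x = x * 2). Shared: x=6 y=3 z=0. PCs: A@2 B@0 C@0
Step 3: thread B executes B1 (y = y * 3). Shared: x=6 y=9 z=0. PCs: A@2 B@1 C@0
Step 4: thread C executes C1 (y = z - 2). Shared: x=6 y=-2 z=0. PCs: A@2 B@1 C@1
Step 5: thread B executes B2 (z = 3). Shared: x=6 y=-2 z=3. PCs: A@2 B@2 C@1
Step 6: thread C executes C2 (y = z - 1). Shared: x=6 y=2 z=3. PCs: A@2 B@2 C@2

Answer: x=6 y=2 z=3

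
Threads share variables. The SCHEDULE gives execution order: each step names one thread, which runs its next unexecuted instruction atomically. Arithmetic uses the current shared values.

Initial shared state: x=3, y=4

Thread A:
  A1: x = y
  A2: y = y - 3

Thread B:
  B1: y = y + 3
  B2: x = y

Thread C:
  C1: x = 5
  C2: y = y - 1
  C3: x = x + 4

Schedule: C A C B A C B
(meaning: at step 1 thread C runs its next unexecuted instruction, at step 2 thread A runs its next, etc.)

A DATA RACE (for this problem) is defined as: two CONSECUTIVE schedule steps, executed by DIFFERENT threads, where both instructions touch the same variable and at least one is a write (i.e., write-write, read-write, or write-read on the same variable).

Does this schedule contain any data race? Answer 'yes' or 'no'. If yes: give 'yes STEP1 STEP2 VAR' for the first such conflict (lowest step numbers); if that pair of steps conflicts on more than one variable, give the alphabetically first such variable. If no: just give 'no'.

Steps 1,2: C(x = 5) vs A(x = y). RACE on x (W-W).
Steps 2,3: A(x = y) vs C(y = y - 1). RACE on y (R-W).
Steps 3,4: C(y = y - 1) vs B(y = y + 3). RACE on y (W-W).
Steps 4,5: B(y = y + 3) vs A(y = y - 3). RACE on y (W-W).
Steps 5,6: A(r=y,w=y) vs C(r=x,w=x). No conflict.
Steps 6,7: C(x = x + 4) vs B(x = y). RACE on x (W-W).
First conflict at steps 1,2.

Answer: yes 1 2 x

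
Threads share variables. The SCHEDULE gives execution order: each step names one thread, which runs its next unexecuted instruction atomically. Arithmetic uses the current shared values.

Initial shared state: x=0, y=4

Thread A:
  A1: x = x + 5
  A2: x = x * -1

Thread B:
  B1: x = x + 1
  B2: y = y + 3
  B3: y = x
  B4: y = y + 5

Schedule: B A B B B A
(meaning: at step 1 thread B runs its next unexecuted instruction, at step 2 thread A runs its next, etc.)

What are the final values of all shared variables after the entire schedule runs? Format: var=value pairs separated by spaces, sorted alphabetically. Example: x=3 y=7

Answer: x=-6 y=11

Derivation:
Step 1: thread B executes B1 (x = x + 1). Shared: x=1 y=4. PCs: A@0 B@1
Step 2: thread A executes A1 (x = x + 5). Shared: x=6 y=4. PCs: A@1 B@1
Step 3: thread B executes B2 (y = y + 3). Shared: x=6 y=7. PCs: A@1 B@2
Step 4: thread B executes B3 (y = x). Shared: x=6 y=6. PCs: A@1 B@3
Step 5: thread B executes B4 (y = y + 5). Shared: x=6 y=11. PCs: A@1 B@4
Step 6: thread A executes A2 (x = x * -1). Shared: x=-6 y=11. PCs: A@2 B@4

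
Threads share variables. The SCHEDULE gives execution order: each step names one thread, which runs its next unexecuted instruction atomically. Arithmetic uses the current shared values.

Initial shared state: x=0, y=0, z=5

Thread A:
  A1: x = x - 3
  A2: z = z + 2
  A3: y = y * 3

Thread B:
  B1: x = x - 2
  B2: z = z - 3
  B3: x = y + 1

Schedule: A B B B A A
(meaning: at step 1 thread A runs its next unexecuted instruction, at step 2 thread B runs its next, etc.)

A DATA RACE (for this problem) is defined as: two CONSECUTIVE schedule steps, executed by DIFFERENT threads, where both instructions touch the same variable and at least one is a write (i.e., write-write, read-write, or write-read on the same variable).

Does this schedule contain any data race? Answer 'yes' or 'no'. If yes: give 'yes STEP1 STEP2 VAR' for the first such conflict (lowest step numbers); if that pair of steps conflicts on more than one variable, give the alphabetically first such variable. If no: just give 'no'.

Answer: yes 1 2 x

Derivation:
Steps 1,2: A(x = x - 3) vs B(x = x - 2). RACE on x (W-W).
Steps 2,3: same thread (B). No race.
Steps 3,4: same thread (B). No race.
Steps 4,5: B(r=y,w=x) vs A(r=z,w=z). No conflict.
Steps 5,6: same thread (A). No race.
First conflict at steps 1,2.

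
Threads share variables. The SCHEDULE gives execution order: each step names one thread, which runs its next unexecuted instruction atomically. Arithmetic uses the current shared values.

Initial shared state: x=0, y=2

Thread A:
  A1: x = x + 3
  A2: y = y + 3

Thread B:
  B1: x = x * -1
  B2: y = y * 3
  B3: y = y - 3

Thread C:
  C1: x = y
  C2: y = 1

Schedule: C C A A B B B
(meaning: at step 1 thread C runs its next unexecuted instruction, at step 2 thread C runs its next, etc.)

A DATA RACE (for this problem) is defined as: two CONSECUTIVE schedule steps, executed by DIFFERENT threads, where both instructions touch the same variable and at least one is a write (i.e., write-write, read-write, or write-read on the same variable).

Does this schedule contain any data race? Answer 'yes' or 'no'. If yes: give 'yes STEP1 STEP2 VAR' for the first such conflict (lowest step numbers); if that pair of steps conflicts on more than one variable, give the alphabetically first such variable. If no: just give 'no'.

Answer: no

Derivation:
Steps 1,2: same thread (C). No race.
Steps 2,3: C(r=-,w=y) vs A(r=x,w=x). No conflict.
Steps 3,4: same thread (A). No race.
Steps 4,5: A(r=y,w=y) vs B(r=x,w=x). No conflict.
Steps 5,6: same thread (B). No race.
Steps 6,7: same thread (B). No race.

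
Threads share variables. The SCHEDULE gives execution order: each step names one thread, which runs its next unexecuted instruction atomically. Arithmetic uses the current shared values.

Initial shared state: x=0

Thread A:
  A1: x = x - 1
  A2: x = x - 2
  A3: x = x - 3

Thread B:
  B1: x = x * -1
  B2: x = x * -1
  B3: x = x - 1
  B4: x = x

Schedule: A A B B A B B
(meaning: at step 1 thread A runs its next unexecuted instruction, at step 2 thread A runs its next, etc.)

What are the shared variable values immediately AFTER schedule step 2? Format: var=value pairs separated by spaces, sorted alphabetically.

Answer: x=-3

Derivation:
Step 1: thread A executes A1 (x = x - 1). Shared: x=-1. PCs: A@1 B@0
Step 2: thread A executes A2 (x = x - 2). Shared: x=-3. PCs: A@2 B@0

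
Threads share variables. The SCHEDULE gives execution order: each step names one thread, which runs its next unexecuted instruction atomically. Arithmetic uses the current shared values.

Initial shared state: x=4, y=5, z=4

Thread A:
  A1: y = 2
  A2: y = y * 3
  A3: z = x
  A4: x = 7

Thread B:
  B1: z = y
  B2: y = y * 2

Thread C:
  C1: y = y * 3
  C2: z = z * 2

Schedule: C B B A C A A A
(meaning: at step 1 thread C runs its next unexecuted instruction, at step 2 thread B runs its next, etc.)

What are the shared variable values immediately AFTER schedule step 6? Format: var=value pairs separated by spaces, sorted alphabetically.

Step 1: thread C executes C1 (y = y * 3). Shared: x=4 y=15 z=4. PCs: A@0 B@0 C@1
Step 2: thread B executes B1 (z = y). Shared: x=4 y=15 z=15. PCs: A@0 B@1 C@1
Step 3: thread B executes B2 (y = y * 2). Shared: x=4 y=30 z=15. PCs: A@0 B@2 C@1
Step 4: thread A executes A1 (y = 2). Shared: x=4 y=2 z=15. PCs: A@1 B@2 C@1
Step 5: thread C executes C2 (z = z * 2). Shared: x=4 y=2 z=30. PCs: A@1 B@2 C@2
Step 6: thread A executes A2 (y = y * 3). Shared: x=4 y=6 z=30. PCs: A@2 B@2 C@2

Answer: x=4 y=6 z=30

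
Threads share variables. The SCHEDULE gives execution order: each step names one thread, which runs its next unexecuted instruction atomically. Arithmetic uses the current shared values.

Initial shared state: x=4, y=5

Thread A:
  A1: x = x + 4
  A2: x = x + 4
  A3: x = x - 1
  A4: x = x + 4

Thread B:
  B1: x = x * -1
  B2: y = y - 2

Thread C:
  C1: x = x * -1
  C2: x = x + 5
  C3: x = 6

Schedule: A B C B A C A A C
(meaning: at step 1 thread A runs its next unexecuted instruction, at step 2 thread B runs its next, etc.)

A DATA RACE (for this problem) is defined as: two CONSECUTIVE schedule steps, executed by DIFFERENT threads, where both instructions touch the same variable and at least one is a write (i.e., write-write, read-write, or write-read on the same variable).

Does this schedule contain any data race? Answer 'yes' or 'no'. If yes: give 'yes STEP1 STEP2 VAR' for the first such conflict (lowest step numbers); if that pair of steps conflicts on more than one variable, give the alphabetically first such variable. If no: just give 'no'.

Answer: yes 1 2 x

Derivation:
Steps 1,2: A(x = x + 4) vs B(x = x * -1). RACE on x (W-W).
Steps 2,3: B(x = x * -1) vs C(x = x * -1). RACE on x (W-W).
Steps 3,4: C(r=x,w=x) vs B(r=y,w=y). No conflict.
Steps 4,5: B(r=y,w=y) vs A(r=x,w=x). No conflict.
Steps 5,6: A(x = x + 4) vs C(x = x + 5). RACE on x (W-W).
Steps 6,7: C(x = x + 5) vs A(x = x - 1). RACE on x (W-W).
Steps 7,8: same thread (A). No race.
Steps 8,9: A(x = x + 4) vs C(x = 6). RACE on x (W-W).
First conflict at steps 1,2.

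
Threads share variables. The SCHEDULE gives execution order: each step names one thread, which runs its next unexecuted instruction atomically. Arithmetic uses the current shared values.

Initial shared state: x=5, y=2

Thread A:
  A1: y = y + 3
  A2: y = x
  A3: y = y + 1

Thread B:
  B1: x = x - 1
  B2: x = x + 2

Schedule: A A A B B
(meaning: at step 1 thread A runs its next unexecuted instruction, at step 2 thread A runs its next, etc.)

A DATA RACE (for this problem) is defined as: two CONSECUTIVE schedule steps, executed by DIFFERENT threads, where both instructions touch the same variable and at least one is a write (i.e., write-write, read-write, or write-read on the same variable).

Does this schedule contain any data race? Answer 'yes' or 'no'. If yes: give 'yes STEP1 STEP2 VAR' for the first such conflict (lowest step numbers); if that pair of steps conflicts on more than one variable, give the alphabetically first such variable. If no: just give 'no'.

Steps 1,2: same thread (A). No race.
Steps 2,3: same thread (A). No race.
Steps 3,4: A(r=y,w=y) vs B(r=x,w=x). No conflict.
Steps 4,5: same thread (B). No race.

Answer: no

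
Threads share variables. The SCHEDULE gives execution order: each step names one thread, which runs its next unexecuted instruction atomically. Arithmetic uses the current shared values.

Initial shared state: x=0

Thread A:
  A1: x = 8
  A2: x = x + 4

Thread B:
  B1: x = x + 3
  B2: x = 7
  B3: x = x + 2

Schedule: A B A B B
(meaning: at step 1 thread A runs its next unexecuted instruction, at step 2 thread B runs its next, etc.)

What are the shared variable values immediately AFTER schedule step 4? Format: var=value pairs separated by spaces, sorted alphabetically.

Step 1: thread A executes A1 (x = 8). Shared: x=8. PCs: A@1 B@0
Step 2: thread B executes B1 (x = x + 3). Shared: x=11. PCs: A@1 B@1
Step 3: thread A executes A2 (x = x + 4). Shared: x=15. PCs: A@2 B@1
Step 4: thread B executes B2 (x = 7). Shared: x=7. PCs: A@2 B@2

Answer: x=7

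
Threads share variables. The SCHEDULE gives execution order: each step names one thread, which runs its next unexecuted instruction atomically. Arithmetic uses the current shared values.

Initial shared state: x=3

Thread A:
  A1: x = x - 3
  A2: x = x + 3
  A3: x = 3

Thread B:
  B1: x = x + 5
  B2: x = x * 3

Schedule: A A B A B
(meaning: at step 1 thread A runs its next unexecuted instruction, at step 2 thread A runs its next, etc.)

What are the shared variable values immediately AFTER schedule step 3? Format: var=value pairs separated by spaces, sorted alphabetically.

Step 1: thread A executes A1 (x = x - 3). Shared: x=0. PCs: A@1 B@0
Step 2: thread A executes A2 (x = x + 3). Shared: x=3. PCs: A@2 B@0
Step 3: thread B executes B1 (x = x + 5). Shared: x=8. PCs: A@2 B@1

Answer: x=8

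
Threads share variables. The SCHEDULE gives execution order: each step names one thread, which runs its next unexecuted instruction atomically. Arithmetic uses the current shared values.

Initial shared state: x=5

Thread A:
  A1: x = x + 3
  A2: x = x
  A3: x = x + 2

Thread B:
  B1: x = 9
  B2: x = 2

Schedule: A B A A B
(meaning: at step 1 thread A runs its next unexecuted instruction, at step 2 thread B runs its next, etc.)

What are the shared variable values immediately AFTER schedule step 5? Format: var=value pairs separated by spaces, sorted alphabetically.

Step 1: thread A executes A1 (x = x + 3). Shared: x=8. PCs: A@1 B@0
Step 2: thread B executes B1 (x = 9). Shared: x=9. PCs: A@1 B@1
Step 3: thread A executes A2 (x = x). Shared: x=9. PCs: A@2 B@1
Step 4: thread A executes A3 (x = x + 2). Shared: x=11. PCs: A@3 B@1
Step 5: thread B executes B2 (x = 2). Shared: x=2. PCs: A@3 B@2

Answer: x=2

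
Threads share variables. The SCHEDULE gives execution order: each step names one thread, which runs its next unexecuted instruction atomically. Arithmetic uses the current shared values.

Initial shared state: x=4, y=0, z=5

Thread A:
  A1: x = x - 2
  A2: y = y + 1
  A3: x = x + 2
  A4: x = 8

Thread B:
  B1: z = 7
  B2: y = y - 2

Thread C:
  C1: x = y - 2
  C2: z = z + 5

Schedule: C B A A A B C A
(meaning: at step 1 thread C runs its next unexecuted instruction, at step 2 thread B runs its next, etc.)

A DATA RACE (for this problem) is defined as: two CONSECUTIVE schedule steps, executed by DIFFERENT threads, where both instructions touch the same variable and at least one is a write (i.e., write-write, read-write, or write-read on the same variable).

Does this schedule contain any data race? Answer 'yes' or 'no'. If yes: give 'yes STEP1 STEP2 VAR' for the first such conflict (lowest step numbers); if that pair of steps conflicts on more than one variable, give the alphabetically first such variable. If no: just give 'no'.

Steps 1,2: C(r=y,w=x) vs B(r=-,w=z). No conflict.
Steps 2,3: B(r=-,w=z) vs A(r=x,w=x). No conflict.
Steps 3,4: same thread (A). No race.
Steps 4,5: same thread (A). No race.
Steps 5,6: A(r=x,w=x) vs B(r=y,w=y). No conflict.
Steps 6,7: B(r=y,w=y) vs C(r=z,w=z). No conflict.
Steps 7,8: C(r=z,w=z) vs A(r=-,w=x). No conflict.

Answer: no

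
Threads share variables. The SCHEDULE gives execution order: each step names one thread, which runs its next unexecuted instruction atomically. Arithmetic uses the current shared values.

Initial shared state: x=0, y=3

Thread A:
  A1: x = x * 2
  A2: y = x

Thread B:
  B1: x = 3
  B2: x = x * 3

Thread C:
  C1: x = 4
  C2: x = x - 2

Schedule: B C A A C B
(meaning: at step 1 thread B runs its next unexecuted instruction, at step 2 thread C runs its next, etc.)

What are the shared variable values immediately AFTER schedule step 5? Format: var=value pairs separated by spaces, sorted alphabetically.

Answer: x=6 y=8

Derivation:
Step 1: thread B executes B1 (x = 3). Shared: x=3 y=3. PCs: A@0 B@1 C@0
Step 2: thread C executes C1 (x = 4). Shared: x=4 y=3. PCs: A@0 B@1 C@1
Step 3: thread A executes A1 (x = x * 2). Shared: x=8 y=3. PCs: A@1 B@1 C@1
Step 4: thread A executes A2 (y = x). Shared: x=8 y=8. PCs: A@2 B@1 C@1
Step 5: thread C executes C2 (x = x - 2). Shared: x=6 y=8. PCs: A@2 B@1 C@2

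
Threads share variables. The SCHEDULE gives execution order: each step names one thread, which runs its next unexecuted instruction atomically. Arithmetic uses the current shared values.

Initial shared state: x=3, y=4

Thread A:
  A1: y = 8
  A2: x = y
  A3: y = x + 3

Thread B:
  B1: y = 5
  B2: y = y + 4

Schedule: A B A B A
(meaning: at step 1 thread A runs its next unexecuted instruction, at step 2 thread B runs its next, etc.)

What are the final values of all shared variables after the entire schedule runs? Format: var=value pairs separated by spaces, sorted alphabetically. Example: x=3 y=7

Answer: x=5 y=8

Derivation:
Step 1: thread A executes A1 (y = 8). Shared: x=3 y=8. PCs: A@1 B@0
Step 2: thread B executes B1 (y = 5). Shared: x=3 y=5. PCs: A@1 B@1
Step 3: thread A executes A2 (x = y). Shared: x=5 y=5. PCs: A@2 B@1
Step 4: thread B executes B2 (y = y + 4). Shared: x=5 y=9. PCs: A@2 B@2
Step 5: thread A executes A3 (y = x + 3). Shared: x=5 y=8. PCs: A@3 B@2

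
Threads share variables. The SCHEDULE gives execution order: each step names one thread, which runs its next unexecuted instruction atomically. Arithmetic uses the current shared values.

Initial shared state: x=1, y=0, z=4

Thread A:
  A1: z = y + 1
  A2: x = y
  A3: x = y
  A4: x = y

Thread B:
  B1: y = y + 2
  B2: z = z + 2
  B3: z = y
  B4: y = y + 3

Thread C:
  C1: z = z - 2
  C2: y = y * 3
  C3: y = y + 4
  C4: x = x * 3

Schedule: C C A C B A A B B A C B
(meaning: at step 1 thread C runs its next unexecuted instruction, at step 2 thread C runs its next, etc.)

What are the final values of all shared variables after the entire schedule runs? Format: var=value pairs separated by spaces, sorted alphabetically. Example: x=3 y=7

Answer: x=18 y=9 z=6

Derivation:
Step 1: thread C executes C1 (z = z - 2). Shared: x=1 y=0 z=2. PCs: A@0 B@0 C@1
Step 2: thread C executes C2 (y = y * 3). Shared: x=1 y=0 z=2. PCs: A@0 B@0 C@2
Step 3: thread A executes A1 (z = y + 1). Shared: x=1 y=0 z=1. PCs: A@1 B@0 C@2
Step 4: thread C executes C3 (y = y + 4). Shared: x=1 y=4 z=1. PCs: A@1 B@0 C@3
Step 5: thread B executes B1 (y = y + 2). Shared: x=1 y=6 z=1. PCs: A@1 B@1 C@3
Step 6: thread A executes A2 (x = y). Shared: x=6 y=6 z=1. PCs: A@2 B@1 C@3
Step 7: thread A executes A3 (x = y). Shared: x=6 y=6 z=1. PCs: A@3 B@1 C@3
Step 8: thread B executes B2 (z = z + 2). Shared: x=6 y=6 z=3. PCs: A@3 B@2 C@3
Step 9: thread B executes B3 (z = y). Shared: x=6 y=6 z=6. PCs: A@3 B@3 C@3
Step 10: thread A executes A4 (x = y). Shared: x=6 y=6 z=6. PCs: A@4 B@3 C@3
Step 11: thread C executes C4 (x = x * 3). Shared: x=18 y=6 z=6. PCs: A@4 B@3 C@4
Step 12: thread B executes B4 (y = y + 3). Shared: x=18 y=9 z=6. PCs: A@4 B@4 C@4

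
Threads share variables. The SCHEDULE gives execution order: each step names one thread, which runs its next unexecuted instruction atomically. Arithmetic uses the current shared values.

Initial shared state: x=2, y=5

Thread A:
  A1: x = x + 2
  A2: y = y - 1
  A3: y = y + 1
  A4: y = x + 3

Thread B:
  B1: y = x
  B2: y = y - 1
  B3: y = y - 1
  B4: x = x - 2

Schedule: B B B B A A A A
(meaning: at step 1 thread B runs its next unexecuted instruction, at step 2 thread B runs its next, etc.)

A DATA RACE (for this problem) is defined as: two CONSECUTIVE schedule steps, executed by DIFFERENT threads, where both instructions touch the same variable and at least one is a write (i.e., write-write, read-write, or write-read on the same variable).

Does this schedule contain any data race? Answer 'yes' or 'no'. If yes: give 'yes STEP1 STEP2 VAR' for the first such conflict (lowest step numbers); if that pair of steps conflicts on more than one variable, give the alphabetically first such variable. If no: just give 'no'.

Answer: yes 4 5 x

Derivation:
Steps 1,2: same thread (B). No race.
Steps 2,3: same thread (B). No race.
Steps 3,4: same thread (B). No race.
Steps 4,5: B(x = x - 2) vs A(x = x + 2). RACE on x (W-W).
Steps 5,6: same thread (A). No race.
Steps 6,7: same thread (A). No race.
Steps 7,8: same thread (A). No race.
First conflict at steps 4,5.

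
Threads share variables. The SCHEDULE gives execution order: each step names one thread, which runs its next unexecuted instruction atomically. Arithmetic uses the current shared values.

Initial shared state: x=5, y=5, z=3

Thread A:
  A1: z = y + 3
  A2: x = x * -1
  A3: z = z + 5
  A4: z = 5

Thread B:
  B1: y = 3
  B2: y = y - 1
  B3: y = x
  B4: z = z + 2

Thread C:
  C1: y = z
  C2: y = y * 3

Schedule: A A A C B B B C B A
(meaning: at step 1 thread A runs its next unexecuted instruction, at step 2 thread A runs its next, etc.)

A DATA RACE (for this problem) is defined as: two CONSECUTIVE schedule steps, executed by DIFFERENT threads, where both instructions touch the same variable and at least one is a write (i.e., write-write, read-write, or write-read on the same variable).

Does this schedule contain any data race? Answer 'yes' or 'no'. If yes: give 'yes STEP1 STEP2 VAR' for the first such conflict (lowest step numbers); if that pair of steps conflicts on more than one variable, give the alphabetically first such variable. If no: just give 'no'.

Steps 1,2: same thread (A). No race.
Steps 2,3: same thread (A). No race.
Steps 3,4: A(z = z + 5) vs C(y = z). RACE on z (W-R).
Steps 4,5: C(y = z) vs B(y = 3). RACE on y (W-W).
Steps 5,6: same thread (B). No race.
Steps 6,7: same thread (B). No race.
Steps 7,8: B(y = x) vs C(y = y * 3). RACE on y (W-W).
Steps 8,9: C(r=y,w=y) vs B(r=z,w=z). No conflict.
Steps 9,10: B(z = z + 2) vs A(z = 5). RACE on z (W-W).
First conflict at steps 3,4.

Answer: yes 3 4 z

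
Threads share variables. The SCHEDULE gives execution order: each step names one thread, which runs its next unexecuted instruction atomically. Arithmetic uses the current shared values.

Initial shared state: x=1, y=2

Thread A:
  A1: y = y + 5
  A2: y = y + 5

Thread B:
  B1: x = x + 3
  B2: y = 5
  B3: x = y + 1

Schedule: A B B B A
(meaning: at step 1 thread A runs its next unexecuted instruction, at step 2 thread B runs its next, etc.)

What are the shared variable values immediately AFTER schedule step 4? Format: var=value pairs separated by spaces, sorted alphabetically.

Step 1: thread A executes A1 (y = y + 5). Shared: x=1 y=7. PCs: A@1 B@0
Step 2: thread B executes B1 (x = x + 3). Shared: x=4 y=7. PCs: A@1 B@1
Step 3: thread B executes B2 (y = 5). Shared: x=4 y=5. PCs: A@1 B@2
Step 4: thread B executes B3 (x = y + 1). Shared: x=6 y=5. PCs: A@1 B@3

Answer: x=6 y=5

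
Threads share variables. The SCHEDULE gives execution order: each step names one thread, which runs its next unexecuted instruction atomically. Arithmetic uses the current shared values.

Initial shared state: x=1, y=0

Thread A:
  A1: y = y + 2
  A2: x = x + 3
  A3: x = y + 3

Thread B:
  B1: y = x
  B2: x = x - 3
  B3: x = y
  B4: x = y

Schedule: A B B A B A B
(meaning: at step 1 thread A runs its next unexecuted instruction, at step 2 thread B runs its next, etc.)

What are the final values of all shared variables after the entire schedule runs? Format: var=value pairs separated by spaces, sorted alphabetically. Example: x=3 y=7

Step 1: thread A executes A1 (y = y + 2). Shared: x=1 y=2. PCs: A@1 B@0
Step 2: thread B executes B1 (y = x). Shared: x=1 y=1. PCs: A@1 B@1
Step 3: thread B executes B2 (x = x - 3). Shared: x=-2 y=1. PCs: A@1 B@2
Step 4: thread A executes A2 (x = x + 3). Shared: x=1 y=1. PCs: A@2 B@2
Step 5: thread B executes B3 (x = y). Shared: x=1 y=1. PCs: A@2 B@3
Step 6: thread A executes A3 (x = y + 3). Shared: x=4 y=1. PCs: A@3 B@3
Step 7: thread B executes B4 (x = y). Shared: x=1 y=1. PCs: A@3 B@4

Answer: x=1 y=1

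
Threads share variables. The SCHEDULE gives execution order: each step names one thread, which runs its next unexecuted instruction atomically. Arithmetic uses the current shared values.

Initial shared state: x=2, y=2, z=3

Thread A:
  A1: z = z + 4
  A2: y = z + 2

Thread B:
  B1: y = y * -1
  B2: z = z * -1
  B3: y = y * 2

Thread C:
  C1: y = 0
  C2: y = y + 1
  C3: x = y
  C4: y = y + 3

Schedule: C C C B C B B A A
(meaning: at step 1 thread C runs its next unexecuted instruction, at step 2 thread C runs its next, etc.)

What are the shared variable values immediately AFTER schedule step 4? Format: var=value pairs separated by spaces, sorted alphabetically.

Step 1: thread C executes C1 (y = 0). Shared: x=2 y=0 z=3. PCs: A@0 B@0 C@1
Step 2: thread C executes C2 (y = y + 1). Shared: x=2 y=1 z=3. PCs: A@0 B@0 C@2
Step 3: thread C executes C3 (x = y). Shared: x=1 y=1 z=3. PCs: A@0 B@0 C@3
Step 4: thread B executes B1 (y = y * -1). Shared: x=1 y=-1 z=3. PCs: A@0 B@1 C@3

Answer: x=1 y=-1 z=3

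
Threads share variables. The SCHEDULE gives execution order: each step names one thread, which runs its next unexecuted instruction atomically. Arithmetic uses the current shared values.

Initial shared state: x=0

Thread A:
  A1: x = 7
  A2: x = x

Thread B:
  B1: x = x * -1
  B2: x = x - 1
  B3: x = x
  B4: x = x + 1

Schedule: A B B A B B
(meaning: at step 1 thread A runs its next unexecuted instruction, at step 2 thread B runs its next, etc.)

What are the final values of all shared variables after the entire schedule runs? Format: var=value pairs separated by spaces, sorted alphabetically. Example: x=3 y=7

Answer: x=-7

Derivation:
Step 1: thread A executes A1 (x = 7). Shared: x=7. PCs: A@1 B@0
Step 2: thread B executes B1 (x = x * -1). Shared: x=-7. PCs: A@1 B@1
Step 3: thread B executes B2 (x = x - 1). Shared: x=-8. PCs: A@1 B@2
Step 4: thread A executes A2 (x = x). Shared: x=-8. PCs: A@2 B@2
Step 5: thread B executes B3 (x = x). Shared: x=-8. PCs: A@2 B@3
Step 6: thread B executes B4 (x = x + 1). Shared: x=-7. PCs: A@2 B@4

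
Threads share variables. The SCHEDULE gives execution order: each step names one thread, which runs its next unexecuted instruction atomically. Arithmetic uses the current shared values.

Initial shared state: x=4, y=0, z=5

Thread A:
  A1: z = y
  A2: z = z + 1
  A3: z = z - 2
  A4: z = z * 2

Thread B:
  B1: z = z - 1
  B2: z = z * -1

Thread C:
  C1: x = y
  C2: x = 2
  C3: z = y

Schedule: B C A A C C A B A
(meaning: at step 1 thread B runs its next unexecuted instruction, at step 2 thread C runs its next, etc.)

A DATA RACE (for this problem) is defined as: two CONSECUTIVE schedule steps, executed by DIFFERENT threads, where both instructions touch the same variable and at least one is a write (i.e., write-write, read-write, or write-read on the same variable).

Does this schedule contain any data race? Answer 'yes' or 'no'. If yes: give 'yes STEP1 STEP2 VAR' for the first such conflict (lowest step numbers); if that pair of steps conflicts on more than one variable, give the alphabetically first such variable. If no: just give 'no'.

Answer: yes 6 7 z

Derivation:
Steps 1,2: B(r=z,w=z) vs C(r=y,w=x). No conflict.
Steps 2,3: C(r=y,w=x) vs A(r=y,w=z). No conflict.
Steps 3,4: same thread (A). No race.
Steps 4,5: A(r=z,w=z) vs C(r=-,w=x). No conflict.
Steps 5,6: same thread (C). No race.
Steps 6,7: C(z = y) vs A(z = z - 2). RACE on z (W-W).
Steps 7,8: A(z = z - 2) vs B(z = z * -1). RACE on z (W-W).
Steps 8,9: B(z = z * -1) vs A(z = z * 2). RACE on z (W-W).
First conflict at steps 6,7.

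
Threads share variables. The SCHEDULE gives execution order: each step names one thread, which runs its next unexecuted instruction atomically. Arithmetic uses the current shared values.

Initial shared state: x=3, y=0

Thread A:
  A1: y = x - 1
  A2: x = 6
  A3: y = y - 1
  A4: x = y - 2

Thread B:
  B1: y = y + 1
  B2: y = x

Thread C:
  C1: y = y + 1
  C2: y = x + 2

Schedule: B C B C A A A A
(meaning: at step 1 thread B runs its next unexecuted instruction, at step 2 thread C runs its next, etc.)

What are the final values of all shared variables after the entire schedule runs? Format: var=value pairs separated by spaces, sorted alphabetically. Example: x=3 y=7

Answer: x=-1 y=1

Derivation:
Step 1: thread B executes B1 (y = y + 1). Shared: x=3 y=1. PCs: A@0 B@1 C@0
Step 2: thread C executes C1 (y = y + 1). Shared: x=3 y=2. PCs: A@0 B@1 C@1
Step 3: thread B executes B2 (y = x). Shared: x=3 y=3. PCs: A@0 B@2 C@1
Step 4: thread C executes C2 (y = x + 2). Shared: x=3 y=5. PCs: A@0 B@2 C@2
Step 5: thread A executes A1 (y = x - 1). Shared: x=3 y=2. PCs: A@1 B@2 C@2
Step 6: thread A executes A2 (x = 6). Shared: x=6 y=2. PCs: A@2 B@2 C@2
Step 7: thread A executes A3 (y = y - 1). Shared: x=6 y=1. PCs: A@3 B@2 C@2
Step 8: thread A executes A4 (x = y - 2). Shared: x=-1 y=1. PCs: A@4 B@2 C@2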